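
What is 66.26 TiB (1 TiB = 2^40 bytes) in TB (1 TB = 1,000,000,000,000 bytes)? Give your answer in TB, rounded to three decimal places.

72.854 TB

66.26 TiB = 66.26 × 2^40 bytes = 72,853,640,456,437.76 bytes
1 TB = 10^12 bytes = 1,000,000,000,000 bytes
72,853,640,456,437.76 / 1,000,000,000,000 = 72.854 TB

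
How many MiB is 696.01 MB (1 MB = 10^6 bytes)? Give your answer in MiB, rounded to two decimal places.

696.01 MB = 696.01 × 10^6 bytes = 696,010,000 bytes
1 MiB = 1,048,576 bytes
696,010,000 / 1,048,576 = 663.77 MiB

663.77 MiB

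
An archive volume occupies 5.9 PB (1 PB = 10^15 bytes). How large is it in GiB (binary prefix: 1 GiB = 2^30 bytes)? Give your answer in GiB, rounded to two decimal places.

5.9 PB = 5.9 × 10^15 bytes = 5,900,000,000,000,000 bytes
1 GiB = 1,073,741,824 bytes
5,900,000,000,000,000 / 1,073,741,824 = 5,494,803.19 GiB

5,494,803.19 GiB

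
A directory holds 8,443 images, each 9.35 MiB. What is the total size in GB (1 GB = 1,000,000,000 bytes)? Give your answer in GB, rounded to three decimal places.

Total = 8,443 × 9.35 MiB = 78942.05 MiB
= 78942.05 × 1,048,576 bytes = 82,776,739,020.8 bytes
1 GB = 1,000,000,000 bytes
82,776,739,020.8 / 1,000,000,000 = 82.777 GB

82.777 GB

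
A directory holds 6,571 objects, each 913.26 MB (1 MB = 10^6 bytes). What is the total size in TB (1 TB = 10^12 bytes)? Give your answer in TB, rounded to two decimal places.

Total = 6,571 × 913.26 MB = 6001031.46 MB
= 6001031.46 × 1,000,000 bytes = 6,001,031,460,000 bytes
1 TB = 1,000,000,000,000 bytes
6,001,031,460,000 / 1,000,000,000,000 = 6.00 TB

6.00 TB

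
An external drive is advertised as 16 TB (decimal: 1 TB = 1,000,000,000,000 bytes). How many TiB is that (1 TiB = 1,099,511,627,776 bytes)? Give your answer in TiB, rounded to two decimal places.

16 TB = 16 × 10^12 bytes = 16,000,000,000,000 bytes
1 TiB = 2^40 bytes = 1,099,511,627,776 bytes
16,000,000,000,000 / 1,099,511,627,776 = 14.55 TiB

14.55 TiB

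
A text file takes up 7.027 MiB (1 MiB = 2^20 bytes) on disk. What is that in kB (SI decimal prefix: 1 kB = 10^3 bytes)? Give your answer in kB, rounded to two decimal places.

7.027 MiB = 7.027 × 2^20 bytes = 7,368,343.552 bytes
1 kB = 1,000 bytes
7,368,343.552 / 1,000 = 7,368.34 kB

7,368.34 kB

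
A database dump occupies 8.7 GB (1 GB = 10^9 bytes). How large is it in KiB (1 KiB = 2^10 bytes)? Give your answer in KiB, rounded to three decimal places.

8,496,093.750 KiB

8.7 GB = 8.7 × 10^9 bytes = 8,700,000,000 bytes
1 KiB = 1,024 bytes
8,700,000,000 / 1,024 = 8,496,093.750 KiB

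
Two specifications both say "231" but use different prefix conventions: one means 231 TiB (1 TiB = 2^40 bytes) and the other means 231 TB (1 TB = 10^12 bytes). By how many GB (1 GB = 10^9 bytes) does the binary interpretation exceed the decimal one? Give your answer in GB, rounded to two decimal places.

22,987.19 GB

231 TiB = 231 × 1,099,511,627,776 = 253,987,186,016,256 bytes
231 TB = 231 × 1,000,000,000,000 = 231,000,000,000,000 bytes
difference = 22,987,186,016,256 bytes
22,987,186,016,256 / 1,000,000,000 = 22,987.19 GB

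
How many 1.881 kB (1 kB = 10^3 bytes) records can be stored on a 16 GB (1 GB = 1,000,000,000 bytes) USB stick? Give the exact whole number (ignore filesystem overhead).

Capacity: 16 GB = 16,000,000,000 bytes
Per item: 1.881 kB = 1,881 bytes
⌊16,000,000,000 / 1,881⌋ = 8,506,113

8,506,113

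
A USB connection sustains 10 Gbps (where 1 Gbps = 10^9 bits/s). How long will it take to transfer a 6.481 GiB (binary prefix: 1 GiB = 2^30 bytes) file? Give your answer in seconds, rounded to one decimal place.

5.6 seconds

6.481 GiB = 6,958,920,761.344 bytes = 55,671,366,090.752 bits
10 Gbps = 10,000,000,000 bits/s
time = 55,671,366,090.752 / 10,000,000,000 = 5.6 s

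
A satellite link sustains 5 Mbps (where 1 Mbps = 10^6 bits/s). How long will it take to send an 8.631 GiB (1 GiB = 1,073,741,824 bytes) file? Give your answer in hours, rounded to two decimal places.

8.631 GiB = 9,267,465,682.944 bytes = 74,139,725,463.552 bits
5 Mbps = 5,000,000 bits/s
time = 74,139,725,463.552 / 5,000,000 = 14,827.9451 s
14,827.9451 s / 3600 = 4.12 hours

4.12 hours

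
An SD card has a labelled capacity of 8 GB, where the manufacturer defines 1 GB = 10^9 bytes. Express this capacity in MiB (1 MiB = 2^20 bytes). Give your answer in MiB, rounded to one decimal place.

7,629.4 MiB

8 GB = 8 × 10^9 bytes = 8,000,000,000 bytes
1 MiB = 1,048,576 bytes
8,000,000,000 / 1,048,576 = 7,629.4 MiB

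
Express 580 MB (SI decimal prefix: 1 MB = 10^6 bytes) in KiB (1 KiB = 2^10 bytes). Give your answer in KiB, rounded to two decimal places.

566,406.25 KiB

580 MB × 1,000,000 bytes/MB = 580,000,000 bytes
1 KiB = 1,024 bytes
580,000,000 / 1,024 = 566,406.25 KiB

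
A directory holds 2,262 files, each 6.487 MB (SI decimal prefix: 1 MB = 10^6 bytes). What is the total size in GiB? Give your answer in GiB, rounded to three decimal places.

13.666 GiB

Total = 2,262 × 6.487 MB = 14673.594 MB
= 14673.594 × 1,000,000 bytes = 14,673,594,000 bytes
1 GiB = 1,073,741,824 bytes
14,673,594,000 / 1,073,741,824 = 13.666 GiB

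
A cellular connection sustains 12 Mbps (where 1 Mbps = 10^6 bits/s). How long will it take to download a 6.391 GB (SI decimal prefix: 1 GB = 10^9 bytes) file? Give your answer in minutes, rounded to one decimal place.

71.0 minutes

6.391 GB = 6,391,000,000 bytes = 51,128,000,000 bits
12 Mbps = 12,000,000 bits/s
time = 51,128,000,000 / 12,000,000 = 4,260.67 s
4,260.67 s / 60 = 71.0 minutes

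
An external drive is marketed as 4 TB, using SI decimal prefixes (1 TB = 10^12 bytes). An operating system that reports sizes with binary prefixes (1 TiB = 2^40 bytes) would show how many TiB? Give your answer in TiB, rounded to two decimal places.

4 TB = 4 × 10^12 bytes = 4,000,000,000,000 bytes
1 TiB = 2^40 bytes = 1,099,511,627,776 bytes
4,000,000,000,000 / 1,099,511,627,776 = 3.64 TiB

3.64 TiB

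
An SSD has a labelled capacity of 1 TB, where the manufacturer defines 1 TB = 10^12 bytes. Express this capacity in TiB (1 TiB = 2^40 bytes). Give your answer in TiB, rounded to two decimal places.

1 TB = 1 × 10^12 bytes = 1,000,000,000,000 bytes
1 TiB = 1,099,511,627,776 bytes
1,000,000,000,000 / 1,099,511,627,776 = 0.91 TiB

0.91 TiB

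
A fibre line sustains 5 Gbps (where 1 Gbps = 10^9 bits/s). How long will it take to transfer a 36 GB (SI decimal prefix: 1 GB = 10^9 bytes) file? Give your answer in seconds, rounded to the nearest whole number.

36 GB = 36,000,000,000 bytes = 288,000,000,000 bits
5 Gbps = 5,000,000,000 bits/s
time = 288,000,000,000 / 5,000,000,000 = 58 s

58 seconds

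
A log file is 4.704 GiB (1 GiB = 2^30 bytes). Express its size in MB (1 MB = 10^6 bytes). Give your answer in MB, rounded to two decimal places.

4.704 GiB × 1,073,741,824 bytes/GiB = 5,050,881,540.096 bytes
1 MB = 10^6 bytes = 1,000,000 bytes
5,050,881,540.096 / 1,000,000 = 5,050.88 MB

5,050.88 MB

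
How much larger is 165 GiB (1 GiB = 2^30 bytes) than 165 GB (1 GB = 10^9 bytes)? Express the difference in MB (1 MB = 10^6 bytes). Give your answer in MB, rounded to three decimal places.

165 GiB = 165 × 1,073,741,824 = 177,167,400,960 bytes
165 GB = 165 × 1,000,000,000 = 165,000,000,000 bytes
difference = 12,167,400,960 bytes
12,167,400,960 / 1,000,000 = 12,167.401 MB

12,167.401 MB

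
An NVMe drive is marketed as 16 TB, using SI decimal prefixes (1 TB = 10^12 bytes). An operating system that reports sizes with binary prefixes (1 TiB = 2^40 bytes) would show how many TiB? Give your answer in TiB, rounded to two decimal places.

16 TB = 16 × 10^12 bytes = 16,000,000,000,000 bytes
1 TiB = 1,099,511,627,776 bytes
16,000,000,000,000 / 1,099,511,627,776 = 14.55 TiB

14.55 TiB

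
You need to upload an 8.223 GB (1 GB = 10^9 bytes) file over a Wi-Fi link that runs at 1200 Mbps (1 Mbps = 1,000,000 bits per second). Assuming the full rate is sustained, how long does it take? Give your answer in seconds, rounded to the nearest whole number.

8.223 GB = 8,223,000,000 bytes = 65,784,000,000 bits
1200 Mbps = 1,200,000,000 bits/s
time = 65,784,000,000 / 1,200,000,000 = 55 s

55 seconds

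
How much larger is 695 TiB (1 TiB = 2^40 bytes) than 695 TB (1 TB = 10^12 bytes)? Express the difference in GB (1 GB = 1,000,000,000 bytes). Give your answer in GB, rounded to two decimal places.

69,160.58 GB

695 TiB = 695 × 1,099,511,627,776 = 764,160,581,304,320 bytes
695 TB = 695 × 1,000,000,000,000 = 695,000,000,000,000 bytes
difference = 69,160,581,304,320 bytes
69,160,581,304,320 / 1,000,000,000 = 69,160.58 GB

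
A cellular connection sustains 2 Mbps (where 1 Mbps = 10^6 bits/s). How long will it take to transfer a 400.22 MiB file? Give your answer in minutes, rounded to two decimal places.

400.22 MiB = 419,661,086.72 bytes = 3,357,288,693.76 bits
2 Mbps = 2,000,000 bits/s
time = 3,357,288,693.76 / 2,000,000 = 1,678.644 s
1,678.644 s / 60 = 27.98 minutes

27.98 minutes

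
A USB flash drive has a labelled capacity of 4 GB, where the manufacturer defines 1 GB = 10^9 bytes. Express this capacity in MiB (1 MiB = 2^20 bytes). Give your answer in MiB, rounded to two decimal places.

4 GB × 1,000,000,000 bytes/GB = 4,000,000,000 bytes
1 MiB = 1,048,576 bytes
4,000,000,000 / 1,048,576 = 3,814.70 MiB

3,814.70 MiB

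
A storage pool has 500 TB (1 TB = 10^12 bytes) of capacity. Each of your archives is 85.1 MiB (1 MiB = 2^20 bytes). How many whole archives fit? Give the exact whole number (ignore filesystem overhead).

Capacity: 500 TB = 500,000,000,000,000 bytes
Per item: 85.1 MiB = 89,233,817.6 bytes
⌊500,000,000,000,000 / 89,233,817.6⌋ = 5,603,256

5,603,256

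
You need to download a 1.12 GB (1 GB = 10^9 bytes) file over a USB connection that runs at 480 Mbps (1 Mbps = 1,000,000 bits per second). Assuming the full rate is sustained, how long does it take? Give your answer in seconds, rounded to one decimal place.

1.12 GB = 1,120,000,000 bytes = 8,960,000,000 bits
480 Mbps = 480,000,000 bits/s
time = 8,960,000,000 / 480,000,000 = 18.7 s

18.7 seconds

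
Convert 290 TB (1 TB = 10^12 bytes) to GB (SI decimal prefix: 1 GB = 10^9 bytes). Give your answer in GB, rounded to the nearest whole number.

290,000 GB

290 TB × 1,000,000,000,000 bytes/TB = 290,000,000,000,000 bytes
1 GB = 10^9 bytes = 1,000,000,000 bytes
290,000,000,000,000 / 1,000,000,000 = 290,000 GB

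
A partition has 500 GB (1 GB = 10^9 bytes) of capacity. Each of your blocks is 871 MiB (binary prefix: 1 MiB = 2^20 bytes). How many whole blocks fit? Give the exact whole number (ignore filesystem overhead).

Capacity: 500 GB = 500,000,000,000 bytes
Per item: 871 MiB = 913,309,696 bytes
⌊500,000,000,000 / 913,309,696⌋ = 547

547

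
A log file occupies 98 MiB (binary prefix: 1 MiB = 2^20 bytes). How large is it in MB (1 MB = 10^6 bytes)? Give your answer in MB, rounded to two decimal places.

102.76 MB

98 MiB = 98 × 2^20 bytes = 102,760,448 bytes
1 MB = 10^6 bytes = 1,000,000 bytes
102,760,448 / 1,000,000 = 102.76 MB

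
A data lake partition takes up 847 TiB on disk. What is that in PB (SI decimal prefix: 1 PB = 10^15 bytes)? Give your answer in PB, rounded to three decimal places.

847 TiB = 847 × 2^40 bytes = 931,286,348,726,272 bytes
1 PB = 10^15 bytes = 1,000,000,000,000,000 bytes
931,286,348,726,272 / 1,000,000,000,000,000 = 0.931 PB

0.931 PB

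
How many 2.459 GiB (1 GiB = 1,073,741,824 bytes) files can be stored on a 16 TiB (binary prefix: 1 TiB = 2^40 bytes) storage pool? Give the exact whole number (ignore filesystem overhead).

6,662

Capacity: 16 TiB = 17,592,186,044,416 bytes
Per item: 2.459 GiB = 2,640,331,145.216 bytes
⌊17,592,186,044,416 / 2,640,331,145.216⌋ = 6,662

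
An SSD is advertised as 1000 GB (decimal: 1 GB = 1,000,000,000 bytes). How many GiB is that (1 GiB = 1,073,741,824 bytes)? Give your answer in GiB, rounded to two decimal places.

931.32 GiB

1000 GB = 1000 × 10^9 bytes = 1,000,000,000,000 bytes
1 GiB = 1,073,741,824 bytes
1,000,000,000,000 / 1,073,741,824 = 931.32 GiB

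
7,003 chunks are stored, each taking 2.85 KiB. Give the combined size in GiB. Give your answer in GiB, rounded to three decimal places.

Total = 7,003 × 2.85 KiB = 19958.55 KiB
= 19958.55 × 1,024 bytes = 20,437,555.2 bytes
1 GiB = 1,073,741,824 bytes
20,437,555.2 / 1,073,741,824 = 0.019 GiB

0.019 GiB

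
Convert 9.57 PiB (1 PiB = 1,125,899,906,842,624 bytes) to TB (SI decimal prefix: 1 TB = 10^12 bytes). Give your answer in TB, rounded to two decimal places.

9.57 PiB × 1,125,899,906,842,624 bytes/PiB = 10,774,862,108,483,911.68 bytes
1 TB = 10^12 bytes = 1,000,000,000,000 bytes
10,774,862,108,483,911.68 / 1,000,000,000,000 = 10,774.86 TB

10,774.86 TB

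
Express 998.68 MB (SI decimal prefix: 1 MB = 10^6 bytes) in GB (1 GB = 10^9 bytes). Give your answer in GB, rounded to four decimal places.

998.68 MB × 1,000,000 bytes/MB = 998,680,000 bytes
1 GB = 10^9 bytes = 1,000,000,000 bytes
998,680,000 / 1,000,000,000 = 0.9987 GB

0.9987 GB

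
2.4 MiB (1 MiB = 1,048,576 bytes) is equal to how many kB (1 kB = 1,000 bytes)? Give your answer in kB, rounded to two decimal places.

2,516.58 kB

2.4 MiB = 2.4 × 2^20 bytes = 2,516,582.4 bytes
1 kB = 1,000 bytes
2,516,582.4 / 1,000 = 2,516.58 kB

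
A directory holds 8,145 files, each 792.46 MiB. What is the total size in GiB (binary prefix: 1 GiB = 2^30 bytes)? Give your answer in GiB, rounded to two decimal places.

Total = 8,145 × 792.46 MiB = 6454586.7 MiB
= 6454586.7 × 1,048,576 bytes = 6,768,124,703,539.2 bytes
1 GiB = 1,073,741,824 bytes
6,768,124,703,539.2 / 1,073,741,824 = 6,303.31 GiB

6,303.31 GiB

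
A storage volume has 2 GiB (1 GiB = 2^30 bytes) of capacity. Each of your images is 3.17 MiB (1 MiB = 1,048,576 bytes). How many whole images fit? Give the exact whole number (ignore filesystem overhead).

646

Capacity: 2 GiB = 2,147,483,648 bytes
Per item: 3.17 MiB = 3,323,985.92 bytes
⌊2,147,483,648 / 3,323,985.92⌋ = 646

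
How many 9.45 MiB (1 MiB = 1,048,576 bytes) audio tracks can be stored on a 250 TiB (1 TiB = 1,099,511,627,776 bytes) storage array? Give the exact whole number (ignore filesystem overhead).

27,740,105

Capacity: 250 TiB = 274,877,906,944,000 bytes
Per item: 9.45 MiB = 9,909,043.2 bytes
⌊274,877,906,944,000 / 9,909,043.2⌋ = 27,740,105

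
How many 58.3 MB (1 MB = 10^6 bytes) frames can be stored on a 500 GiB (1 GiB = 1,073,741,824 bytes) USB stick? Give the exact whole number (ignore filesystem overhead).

Capacity: 500 GiB = 536,870,912,000 bytes
Per item: 58.3 MB = 58,300,000 bytes
⌊536,870,912,000 / 58,300,000⌋ = 9,208

9,208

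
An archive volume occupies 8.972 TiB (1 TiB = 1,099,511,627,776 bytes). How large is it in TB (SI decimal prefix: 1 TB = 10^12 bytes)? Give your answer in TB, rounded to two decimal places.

8.972 TiB × 1,099,511,627,776 bytes/TiB = 9,864,818,324,406.272 bytes
1 TB = 10^12 bytes = 1,000,000,000,000 bytes
9,864,818,324,406.272 / 1,000,000,000,000 = 9.86 TB

9.86 TB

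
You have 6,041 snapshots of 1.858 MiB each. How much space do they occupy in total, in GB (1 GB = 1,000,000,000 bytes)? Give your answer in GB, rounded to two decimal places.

11.77 GB

Total = 6,041 × 1.858 MiB = 11224.178 MiB
= 11224.178 × 1,048,576 bytes = 11,769,403,670.528 bytes
1 GB = 1,000,000,000 bytes
11,769,403,670.528 / 1,000,000,000 = 11.77 GB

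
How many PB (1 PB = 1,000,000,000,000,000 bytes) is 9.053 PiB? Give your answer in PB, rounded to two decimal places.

9.053 PiB = 9.053 × 2^50 bytes = 10,192,771,856,646,275.072 bytes
1 PB = 10^15 bytes = 1,000,000,000,000,000 bytes
10,192,771,856,646,275.072 / 1,000,000,000,000,000 = 10.19 PB

10.19 PB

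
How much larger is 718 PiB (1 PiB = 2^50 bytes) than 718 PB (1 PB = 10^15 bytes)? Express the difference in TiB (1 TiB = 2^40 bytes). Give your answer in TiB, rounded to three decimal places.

718 PiB = 718 × 1,125,899,906,842,624 = 808,396,133,113,004,032 bytes
718 PB = 718 × 1,000,000,000,000,000 = 718,000,000,000,000,000 bytes
difference = 90,396,133,113,004,032 bytes
90,396,133,113,004,032 / 1,099,511,627,776 = 82,214.804 TiB

82,214.804 TiB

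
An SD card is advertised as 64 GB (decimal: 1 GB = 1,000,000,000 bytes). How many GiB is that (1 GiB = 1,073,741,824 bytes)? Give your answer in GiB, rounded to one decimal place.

59.6 GiB

64 GB = 64 × 10^9 bytes = 64,000,000,000 bytes
1 GiB = 1,073,741,824 bytes
64,000,000,000 / 1,073,741,824 = 59.6 GiB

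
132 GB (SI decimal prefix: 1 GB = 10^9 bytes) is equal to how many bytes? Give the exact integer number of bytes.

132 × 1,000,000,000 = 132,000,000,000 bytes  (1 GB = 10^9 bytes)

132,000,000,000 bytes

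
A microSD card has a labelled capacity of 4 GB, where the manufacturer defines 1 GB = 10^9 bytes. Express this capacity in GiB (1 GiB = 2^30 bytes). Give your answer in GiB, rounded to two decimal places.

4 GB = 4 × 10^9 bytes = 4,000,000,000 bytes
1 GiB = 1,073,741,824 bytes
4,000,000,000 / 1,073,741,824 = 3.73 GiB

3.73 GiB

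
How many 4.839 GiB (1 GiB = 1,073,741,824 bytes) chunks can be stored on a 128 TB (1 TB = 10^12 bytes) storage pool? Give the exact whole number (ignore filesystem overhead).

Capacity: 128 TB = 128,000,000,000,000 bytes
Per item: 4.839 GiB = 5,195,836,686.336 bytes
⌊128,000,000,000,000 / 5,195,836,686.336⌋ = 24,635

24,635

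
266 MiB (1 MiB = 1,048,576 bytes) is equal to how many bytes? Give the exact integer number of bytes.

266 × 1,048,576 = 278,921,216 bytes  (1 MiB = 2^20 bytes)

278,921,216 bytes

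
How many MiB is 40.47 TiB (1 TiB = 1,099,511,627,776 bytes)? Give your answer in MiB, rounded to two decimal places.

40.47 TiB = 40.47 × 2^40 bytes = 44,497,235,576,094.72 bytes
1 MiB = 2^20 bytes = 1,048,576 bytes
44,497,235,576,094.72 / 1,048,576 = 42,435,870.72 MiB

42,435,870.72 MiB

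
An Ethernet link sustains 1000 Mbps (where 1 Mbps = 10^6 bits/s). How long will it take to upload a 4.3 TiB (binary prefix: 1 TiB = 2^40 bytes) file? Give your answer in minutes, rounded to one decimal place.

4.3 TiB = 4,727,899,999,436.8 bytes = 37,823,199,995,494.4 bits
1000 Mbps = 1,000,000,000 bits/s
time = 37,823,199,995,494.4 / 1,000,000,000 = 37,823.20 s
37,823.20 s / 60 = 630.4 minutes

630.4 minutes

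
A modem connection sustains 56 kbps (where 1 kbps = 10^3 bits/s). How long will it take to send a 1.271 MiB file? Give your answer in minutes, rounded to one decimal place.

3.2 minutes

1.271 MiB = 1,332,740.096 bytes = 10,661,920.768 bits
56 kbps = 56,000 bits/s
time = 10,661,920.768 / 56,000 = 190.39 s
190.39 s / 60 = 3.2 minutes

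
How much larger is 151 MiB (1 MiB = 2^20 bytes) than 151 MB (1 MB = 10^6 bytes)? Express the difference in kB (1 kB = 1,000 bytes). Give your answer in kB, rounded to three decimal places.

151 MiB = 151 × 1,048,576 = 158,334,976 bytes
151 MB = 151 × 1,000,000 = 151,000,000 bytes
difference = 7,334,976 bytes
7,334,976 / 1,000 = 7,334.976 kB

7,334.976 kB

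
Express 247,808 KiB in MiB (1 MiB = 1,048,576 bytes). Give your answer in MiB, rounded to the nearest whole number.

242 MiB

247,808 KiB = 247,808 × 2^10 bytes = 253,755,392 bytes
1 MiB = 1,048,576 bytes
253,755,392 / 1,048,576 = 242 MiB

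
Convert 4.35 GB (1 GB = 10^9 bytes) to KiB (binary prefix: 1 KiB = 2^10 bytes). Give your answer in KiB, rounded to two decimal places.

4,248,046.88 KiB

4.35 GB × 1,000,000,000 bytes/GB = 4,350,000,000 bytes
1 KiB = 1,024 bytes
4,350,000,000 / 1,024 = 4,248,046.88 KiB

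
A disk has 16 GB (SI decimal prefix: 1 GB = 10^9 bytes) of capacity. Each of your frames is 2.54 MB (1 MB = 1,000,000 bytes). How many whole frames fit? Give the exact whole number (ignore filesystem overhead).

6,299

Capacity: 16 GB = 16,000,000,000 bytes
Per item: 2.54 MB = 2,540,000 bytes
⌊16,000,000,000 / 2,540,000⌋ = 6,299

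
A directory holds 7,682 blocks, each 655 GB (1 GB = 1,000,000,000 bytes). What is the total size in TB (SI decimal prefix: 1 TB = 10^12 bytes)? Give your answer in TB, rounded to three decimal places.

5,031.710 TB

Total = 7,682 × 655 GB = 5,031,710 GB
= 5,031,710 × 1,000,000,000 bytes = 5,031,710,000,000,000 bytes
1 TB = 1,000,000,000,000 bytes
5,031,710,000,000,000 / 1,000,000,000,000 = 5,031.710 TB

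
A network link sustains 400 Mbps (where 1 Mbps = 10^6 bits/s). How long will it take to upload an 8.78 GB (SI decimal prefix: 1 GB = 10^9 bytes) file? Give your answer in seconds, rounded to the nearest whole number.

176 seconds

8.78 GB = 8,780,000,000 bytes = 70,240,000,000 bits
400 Mbps = 400,000,000 bits/s
time = 70,240,000,000 / 400,000,000 = 176 s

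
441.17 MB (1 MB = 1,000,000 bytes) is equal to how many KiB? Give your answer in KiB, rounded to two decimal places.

441.17 MB × 1,000,000 bytes/MB = 441,170,000 bytes
1 KiB = 2^10 bytes = 1,024 bytes
441,170,000 / 1,024 = 430,830.08 KiB

430,830.08 KiB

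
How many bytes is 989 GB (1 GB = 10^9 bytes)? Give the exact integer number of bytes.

989,000,000,000 bytes

989 × 1,000,000,000 = 989,000,000,000 bytes  (1 GB = 10^9 bytes)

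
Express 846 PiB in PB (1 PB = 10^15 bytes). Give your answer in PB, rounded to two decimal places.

846 PiB = 846 × 2^50 bytes = 952,511,321,188,859,904 bytes
1 PB = 1,000,000,000,000,000 bytes
952,511,321,188,859,904 / 1,000,000,000,000,000 = 952.51 PB

952.51 PB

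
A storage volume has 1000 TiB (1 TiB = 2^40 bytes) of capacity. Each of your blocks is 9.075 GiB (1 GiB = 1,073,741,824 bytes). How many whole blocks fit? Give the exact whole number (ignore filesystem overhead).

Capacity: 1000 TiB = 1,099,511,627,776,000 bytes
Per item: 9.075 GiB = 9,744,207,052.8 bytes
⌊1,099,511,627,776,000 / 9,744,207,052.8⌋ = 112,837

112,837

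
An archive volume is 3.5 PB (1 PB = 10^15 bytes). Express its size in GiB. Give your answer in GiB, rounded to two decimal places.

3.5 PB = 3.5 × 10^15 bytes = 3,500,000,000,000,000 bytes
1 GiB = 1,073,741,824 bytes
3,500,000,000,000,000 / 1,073,741,824 = 3,259,629.01 GiB

3,259,629.01 GiB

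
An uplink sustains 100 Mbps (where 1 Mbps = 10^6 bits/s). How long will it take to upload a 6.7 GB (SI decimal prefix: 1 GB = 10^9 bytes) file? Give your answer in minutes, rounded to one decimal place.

6.7 GB = 6,700,000,000 bytes = 53,600,000,000 bits
100 Mbps = 100,000,000 bits/s
time = 53,600,000,000 / 100,000,000 = 536.00 s
536.00 s / 60 = 8.9 minutes

8.9 minutes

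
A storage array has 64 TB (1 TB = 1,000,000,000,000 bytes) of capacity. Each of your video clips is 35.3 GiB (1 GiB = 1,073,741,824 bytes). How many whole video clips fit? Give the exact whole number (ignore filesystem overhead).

1,688

Capacity: 64 TB = 64,000,000,000,000 bytes
Per item: 35.3 GiB = 37,903,086,387.2 bytes
⌊64,000,000,000,000 / 37,903,086,387.2⌋ = 1,688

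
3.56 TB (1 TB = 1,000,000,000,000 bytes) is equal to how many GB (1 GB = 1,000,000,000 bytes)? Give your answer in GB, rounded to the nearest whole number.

3,560 GB

3.56 TB = 3.56 × 10^12 bytes = 3,560,000,000,000 bytes
1 GB = 1,000,000,000 bytes
3,560,000,000,000 / 1,000,000,000 = 3,560 GB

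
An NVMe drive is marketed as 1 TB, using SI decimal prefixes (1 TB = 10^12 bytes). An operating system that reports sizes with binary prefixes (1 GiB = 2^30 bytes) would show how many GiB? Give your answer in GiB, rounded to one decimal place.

1 TB = 1 × 10^12 bytes = 1,000,000,000,000 bytes
1 GiB = 2^30 bytes = 1,073,741,824 bytes
1,000,000,000,000 / 1,073,741,824 = 931.3 GiB

931.3 GiB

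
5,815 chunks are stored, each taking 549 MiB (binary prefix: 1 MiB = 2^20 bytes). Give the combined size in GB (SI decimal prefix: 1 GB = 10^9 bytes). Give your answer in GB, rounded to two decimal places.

Total = 5,815 × 549 MiB = 3,192,435 MiB
= 3,192,435 × 1,048,576 bytes = 3,347,510,722,560 bytes
1 GB = 1,000,000,000 bytes
3,347,510,722,560 / 1,000,000,000 = 3,347.51 GB

3,347.51 GB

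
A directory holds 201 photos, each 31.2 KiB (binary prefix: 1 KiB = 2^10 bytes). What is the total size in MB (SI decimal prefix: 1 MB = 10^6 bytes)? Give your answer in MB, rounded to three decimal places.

Total = 201 × 31.2 KiB = 6271.2 KiB
= 6271.2 × 1,024 bytes = 6,421,708.8 bytes
1 MB = 1,000,000 bytes
6,421,708.8 / 1,000,000 = 6.422 MB

6.422 MB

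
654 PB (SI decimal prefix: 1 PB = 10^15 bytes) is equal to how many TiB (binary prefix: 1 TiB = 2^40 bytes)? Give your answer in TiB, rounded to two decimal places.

654 PB = 654 × 10^15 bytes = 654,000,000,000,000,000 bytes
1 TiB = 2^40 bytes = 1,099,511,627,776 bytes
654,000,000,000,000,000 / 1,099,511,627,776 = 594,809.53 TiB

594,809.53 TiB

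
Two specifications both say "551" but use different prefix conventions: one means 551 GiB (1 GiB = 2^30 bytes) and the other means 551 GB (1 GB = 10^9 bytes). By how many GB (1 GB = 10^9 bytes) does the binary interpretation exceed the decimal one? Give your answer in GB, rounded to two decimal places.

551 GiB = 551 × 1,073,741,824 = 591,631,745,024 bytes
551 GB = 551 × 1,000,000,000 = 551,000,000,000 bytes
difference = 40,631,745,024 bytes
40,631,745,024 / 1,000,000,000 = 40.63 GB

40.63 GB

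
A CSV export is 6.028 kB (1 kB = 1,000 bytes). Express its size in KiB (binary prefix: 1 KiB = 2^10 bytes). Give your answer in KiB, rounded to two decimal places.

5.89 KiB

6.028 kB × 1,000 bytes/kB = 6,028 bytes
1 KiB = 2^10 bytes = 1,024 bytes
6,028 / 1,024 = 5.89 KiB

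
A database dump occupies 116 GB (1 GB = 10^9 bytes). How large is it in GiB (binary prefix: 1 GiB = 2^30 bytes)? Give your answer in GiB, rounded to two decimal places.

108.03 GiB

116 GB = 116 × 10^9 bytes = 116,000,000,000 bytes
1 GiB = 1,073,741,824 bytes
116,000,000,000 / 1,073,741,824 = 108.03 GiB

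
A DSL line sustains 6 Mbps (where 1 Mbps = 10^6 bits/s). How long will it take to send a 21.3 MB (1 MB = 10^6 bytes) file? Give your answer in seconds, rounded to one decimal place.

21.3 MB = 21,300,000 bytes = 170,400,000 bits
6 Mbps = 6,000,000 bits/s
time = 170,400,000 / 6,000,000 = 28.4 s

28.4 seconds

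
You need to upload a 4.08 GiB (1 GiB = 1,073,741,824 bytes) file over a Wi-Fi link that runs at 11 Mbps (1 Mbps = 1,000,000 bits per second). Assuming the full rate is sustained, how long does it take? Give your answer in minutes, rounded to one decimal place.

53.1 minutes

4.08 GiB = 4,380,866,641.92 bytes = 35,046,933,135.36 bits
11 Mbps = 11,000,000 bits/s
time = 35,046,933,135.36 / 11,000,000 = 3,186.08 s
3,186.08 s / 60 = 53.1 minutes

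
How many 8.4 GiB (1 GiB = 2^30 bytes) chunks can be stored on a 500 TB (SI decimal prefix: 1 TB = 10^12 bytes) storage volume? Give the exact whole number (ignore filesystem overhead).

55,435

Capacity: 500 TB = 500,000,000,000,000 bytes
Per item: 8.4 GiB = 9,019,431,321.6 bytes
⌊500,000,000,000,000 / 9,019,431,321.6⌋ = 55,435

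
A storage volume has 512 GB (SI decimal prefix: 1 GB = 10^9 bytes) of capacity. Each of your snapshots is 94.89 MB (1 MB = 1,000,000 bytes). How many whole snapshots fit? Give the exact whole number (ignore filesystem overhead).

Capacity: 512 GB = 512,000,000,000 bytes
Per item: 94.89 MB = 94,890,000 bytes
⌊512,000,000,000 / 94,890,000⌋ = 5,395

5,395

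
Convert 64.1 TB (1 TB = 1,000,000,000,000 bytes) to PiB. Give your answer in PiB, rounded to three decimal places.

64.1 TB × 1,000,000,000,000 bytes/TB = 64,100,000,000,000 bytes
1 PiB = 2^50 bytes = 1,125,899,906,842,624 bytes
64,100,000,000,000 / 1,125,899,906,842,624 = 0.057 PiB

0.057 PiB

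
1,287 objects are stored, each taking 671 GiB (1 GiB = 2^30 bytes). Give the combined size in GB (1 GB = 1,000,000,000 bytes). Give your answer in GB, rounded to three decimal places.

927,258.743 GB

Total = 1,287 × 671 GiB = 863,577 GiB
= 863,577 × 1,073,741,824 bytes = 927,258,743,144,448 bytes
1 GB = 1,000,000,000 bytes
927,258,743,144,448 / 1,000,000,000 = 927,258.743 GB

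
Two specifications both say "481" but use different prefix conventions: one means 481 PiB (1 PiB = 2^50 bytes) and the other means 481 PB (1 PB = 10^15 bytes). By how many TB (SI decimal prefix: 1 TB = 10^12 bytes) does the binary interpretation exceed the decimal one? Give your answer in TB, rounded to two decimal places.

60,557.86 TB

481 PiB = 481 × 1,125,899,906,842,624 = 541,557,855,191,302,144 bytes
481 PB = 481 × 1,000,000,000,000,000 = 481,000,000,000,000,000 bytes
difference = 60,557,855,191,302,144 bytes
60,557,855,191,302,144 / 1,000,000,000,000 = 60,557.86 TB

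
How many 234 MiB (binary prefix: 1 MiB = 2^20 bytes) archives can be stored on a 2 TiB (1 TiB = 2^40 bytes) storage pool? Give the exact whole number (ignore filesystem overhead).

Capacity: 2 TiB = 2,199,023,255,552 bytes
Per item: 234 MiB = 245,366,784 bytes
⌊2,199,023,255,552 / 245,366,784⌋ = 8,962

8,962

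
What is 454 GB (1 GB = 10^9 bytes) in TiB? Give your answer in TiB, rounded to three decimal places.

454 GB × 1,000,000,000 bytes/GB = 454,000,000,000 bytes
1 TiB = 2^40 bytes = 1,099,511,627,776 bytes
454,000,000,000 / 1,099,511,627,776 = 0.413 TiB

0.413 TiB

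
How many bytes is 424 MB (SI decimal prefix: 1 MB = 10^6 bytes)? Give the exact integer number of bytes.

424 × 1,000,000 = 424,000,000 bytes

424,000,000 bytes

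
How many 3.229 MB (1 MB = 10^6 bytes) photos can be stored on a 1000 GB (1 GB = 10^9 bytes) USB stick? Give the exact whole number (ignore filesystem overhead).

309,693

Capacity: 1000 GB = 1,000,000,000,000 bytes
Per item: 3.229 MB = 3,229,000 bytes
⌊1,000,000,000,000 / 3,229,000⌋ = 309,693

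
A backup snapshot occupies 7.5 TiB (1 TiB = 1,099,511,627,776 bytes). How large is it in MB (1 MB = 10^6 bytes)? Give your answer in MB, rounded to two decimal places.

8,246,337.21 MB

7.5 TiB × 1,099,511,627,776 bytes/TiB = 8,246,337,208,320 bytes
1 MB = 10^6 bytes = 1,000,000 bytes
8,246,337,208,320 / 1,000,000 = 8,246,337.21 MB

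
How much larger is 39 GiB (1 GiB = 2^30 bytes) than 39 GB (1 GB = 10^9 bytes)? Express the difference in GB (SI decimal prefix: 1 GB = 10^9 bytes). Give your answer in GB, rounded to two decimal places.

39 GiB = 39 × 1,073,741,824 = 41,875,931,136 bytes
39 GB = 39 × 1,000,000,000 = 39,000,000,000 bytes
difference = 2,875,931,136 bytes
2,875,931,136 / 1,000,000,000 = 2.88 GB

2.88 GB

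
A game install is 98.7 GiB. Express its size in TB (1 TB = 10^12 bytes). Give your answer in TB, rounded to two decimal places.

98.7 GiB = 98.7 × 2^30 bytes = 105,978,318,028.8 bytes
1 TB = 10^12 bytes = 1,000,000,000,000 bytes
105,978,318,028.8 / 1,000,000,000,000 = 0.11 TB

0.11 TB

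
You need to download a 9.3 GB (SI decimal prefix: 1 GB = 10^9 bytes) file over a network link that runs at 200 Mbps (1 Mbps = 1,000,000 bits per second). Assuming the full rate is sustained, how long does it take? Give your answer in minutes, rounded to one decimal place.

9.3 GB = 9,300,000,000 bytes = 74,400,000,000 bits
200 Mbps = 200,000,000 bits/s
time = 74,400,000,000 / 200,000,000 = 372.00 s
372.00 s / 60 = 6.2 minutes

6.2 minutes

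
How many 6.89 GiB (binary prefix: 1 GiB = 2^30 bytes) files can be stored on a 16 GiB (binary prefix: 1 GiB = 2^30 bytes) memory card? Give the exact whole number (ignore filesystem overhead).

2

Capacity: 16 GiB = 17,179,869,184 bytes
Per item: 6.89 GiB = 7,398,081,167.36 bytes
⌊17,179,869,184 / 7,398,081,167.36⌋ = 2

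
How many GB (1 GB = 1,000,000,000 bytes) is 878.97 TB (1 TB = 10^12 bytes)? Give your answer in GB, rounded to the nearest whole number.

878,970 GB

878.97 TB × 1,000,000,000,000 bytes/TB = 878,970,000,000,000 bytes
1 GB = 10^9 bytes = 1,000,000,000 bytes
878,970,000,000,000 / 1,000,000,000 = 878,970 GB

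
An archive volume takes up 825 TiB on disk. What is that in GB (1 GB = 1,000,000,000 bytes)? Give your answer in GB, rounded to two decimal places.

907,097.09 GB

825 TiB × 1,099,511,627,776 bytes/TiB = 907,097,092,915,200 bytes
1 GB = 1,000,000,000 bytes
907,097,092,915,200 / 1,000,000,000 = 907,097.09 GB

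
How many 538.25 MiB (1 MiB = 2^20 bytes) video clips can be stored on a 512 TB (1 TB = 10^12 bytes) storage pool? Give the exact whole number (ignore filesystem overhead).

907,164

Capacity: 512 TB = 512,000,000,000,000 bytes
Per item: 538.25 MiB = 564,396,032 bytes
⌊512,000,000,000,000 / 564,396,032⌋ = 907,164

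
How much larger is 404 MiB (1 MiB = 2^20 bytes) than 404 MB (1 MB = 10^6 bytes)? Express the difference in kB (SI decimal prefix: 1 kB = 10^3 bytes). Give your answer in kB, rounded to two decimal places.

19,624.70 kB

404 MiB = 404 × 1,048,576 = 423,624,704 bytes
404 MB = 404 × 1,000,000 = 404,000,000 bytes
difference = 19,624,704 bytes
19,624,704 / 1,000 = 19,624.70 kB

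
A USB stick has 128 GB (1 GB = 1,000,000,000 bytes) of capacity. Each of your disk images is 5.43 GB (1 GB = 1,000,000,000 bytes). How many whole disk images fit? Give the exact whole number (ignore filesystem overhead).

Capacity: 128 GB = 128,000,000,000 bytes
Per item: 5.43 GB = 5,430,000,000 bytes
⌊128,000,000,000 / 5,430,000,000⌋ = 23

23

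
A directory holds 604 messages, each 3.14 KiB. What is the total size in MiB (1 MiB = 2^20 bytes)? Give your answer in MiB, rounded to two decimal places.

1.85 MiB

Total = 604 × 3.14 KiB = 1896.56 KiB
= 1896.56 × 1,024 bytes = 1,942,077.44 bytes
1 MiB = 1,048,576 bytes
1,942,077.44 / 1,048,576 = 1.85 MiB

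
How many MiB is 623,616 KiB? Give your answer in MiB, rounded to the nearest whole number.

623,616 KiB = 623,616 × 2^10 bytes = 638,582,784 bytes
1 MiB = 2^20 bytes = 1,048,576 bytes
638,582,784 / 1,048,576 = 609 MiB

609 MiB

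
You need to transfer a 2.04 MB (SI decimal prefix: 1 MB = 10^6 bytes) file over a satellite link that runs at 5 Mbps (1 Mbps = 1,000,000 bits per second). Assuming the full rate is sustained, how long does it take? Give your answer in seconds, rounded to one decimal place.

2.04 MB = 2,040,000 bytes = 16,320,000 bits
5 Mbps = 5,000,000 bits/s
time = 16,320,000 / 5,000,000 = 3.3 s

3.3 seconds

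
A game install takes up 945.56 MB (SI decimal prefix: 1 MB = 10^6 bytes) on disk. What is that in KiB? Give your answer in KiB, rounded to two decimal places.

923,398.44 KiB

945.56 MB = 945.56 × 10^6 bytes = 945,560,000 bytes
1 KiB = 1,024 bytes
945,560,000 / 1,024 = 923,398.44 KiB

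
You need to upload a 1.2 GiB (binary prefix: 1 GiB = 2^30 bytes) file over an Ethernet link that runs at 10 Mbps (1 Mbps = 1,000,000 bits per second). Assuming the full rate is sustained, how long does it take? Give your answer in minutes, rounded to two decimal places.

17.18 minutes

1.2 GiB = 1,288,490,188.8 bytes = 10,307,921,510.4 bits
10 Mbps = 10,000,000 bits/s
time = 10,307,921,510.4 / 10,000,000 = 1,030.792 s
1,030.792 s / 60 = 17.18 minutes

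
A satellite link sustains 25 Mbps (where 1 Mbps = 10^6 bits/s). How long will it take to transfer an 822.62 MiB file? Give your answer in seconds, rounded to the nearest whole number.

822.62 MiB = 862,579,589.12 bytes = 6,900,636,712.96 bits
25 Mbps = 25,000,000 bits/s
time = 6,900,636,712.96 / 25,000,000 = 276 s

276 seconds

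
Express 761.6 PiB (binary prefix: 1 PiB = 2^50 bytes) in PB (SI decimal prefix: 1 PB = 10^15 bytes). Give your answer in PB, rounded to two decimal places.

761.6 PiB = 761.6 × 2^50 bytes = 857,485,369,051,342,438.4 bytes
1 PB = 10^15 bytes = 1,000,000,000,000,000 bytes
857,485,369,051,342,438.4 / 1,000,000,000,000,000 = 857.49 PB

857.49 PB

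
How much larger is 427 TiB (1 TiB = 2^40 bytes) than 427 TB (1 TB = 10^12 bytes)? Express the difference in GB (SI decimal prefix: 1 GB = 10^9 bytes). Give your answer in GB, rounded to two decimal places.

42,491.47 GB

427 TiB = 427 × 1,099,511,627,776 = 469,491,465,060,352 bytes
427 TB = 427 × 1,000,000,000,000 = 427,000,000,000,000 bytes
difference = 42,491,465,060,352 bytes
42,491,465,060,352 / 1,000,000,000 = 42,491.47 GB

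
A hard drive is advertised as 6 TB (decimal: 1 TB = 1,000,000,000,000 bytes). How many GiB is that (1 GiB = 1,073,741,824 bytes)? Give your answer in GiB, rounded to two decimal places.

5,587.94 GiB

6 TB = 6 × 10^12 bytes = 6,000,000,000,000 bytes
1 GiB = 1,073,741,824 bytes
6,000,000,000,000 / 1,073,741,824 = 5,587.94 GiB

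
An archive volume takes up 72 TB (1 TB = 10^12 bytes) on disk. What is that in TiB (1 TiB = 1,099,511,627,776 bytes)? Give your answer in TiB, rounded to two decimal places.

72 TB × 1,000,000,000,000 bytes/TB = 72,000,000,000,000 bytes
1 TiB = 1,099,511,627,776 bytes
72,000,000,000,000 / 1,099,511,627,776 = 65.48 TiB

65.48 TiB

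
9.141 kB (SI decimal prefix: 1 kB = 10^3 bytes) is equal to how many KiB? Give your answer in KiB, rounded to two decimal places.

9.141 kB = 9.141 × 10^3 bytes = 9,141 bytes
1 KiB = 2^10 bytes = 1,024 bytes
9,141 / 1,024 = 8.93 KiB

8.93 KiB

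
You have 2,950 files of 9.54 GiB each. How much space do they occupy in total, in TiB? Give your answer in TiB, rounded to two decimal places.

Total = 2,950 × 9.54 GiB = 28,143 GiB
= 28,143 × 1,073,741,824 bytes = 30,218,316,152,832 bytes
1 TiB = 1,099,511,627,776 bytes
30,218,316,152,832 / 1,099,511,627,776 = 27.48 TiB

27.48 TiB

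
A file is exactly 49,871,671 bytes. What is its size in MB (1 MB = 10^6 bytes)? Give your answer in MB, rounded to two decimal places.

49,871,671 bytes given.
1 MB = 1,000,000 bytes
49,871,671 / 1,000,000 = 49.87 MB

49.87 MB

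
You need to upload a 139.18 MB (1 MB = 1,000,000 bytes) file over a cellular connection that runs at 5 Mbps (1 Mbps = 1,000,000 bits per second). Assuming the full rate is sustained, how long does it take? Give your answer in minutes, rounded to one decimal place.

139.18 MB = 139,180,000 bytes = 1,113,440,000 bits
5 Mbps = 5,000,000 bits/s
time = 1,113,440,000 / 5,000,000 = 222.69 s
222.69 s / 60 = 3.7 minutes

3.7 minutes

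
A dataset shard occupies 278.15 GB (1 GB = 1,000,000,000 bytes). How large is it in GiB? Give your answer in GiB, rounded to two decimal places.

278.15 GB × 1,000,000,000 bytes/GB = 278,150,000,000 bytes
1 GiB = 2^30 bytes = 1,073,741,824 bytes
278,150,000,000 / 1,073,741,824 = 259.05 GiB

259.05 GiB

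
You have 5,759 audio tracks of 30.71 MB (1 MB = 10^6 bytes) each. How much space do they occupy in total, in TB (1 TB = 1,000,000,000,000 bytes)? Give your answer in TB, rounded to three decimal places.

Total = 5,759 × 30.71 MB = 176858.89 MB
= 176858.89 × 1,000,000 bytes = 176,858,890,000 bytes
1 TB = 1,000,000,000,000 bytes
176,858,890,000 / 1,000,000,000,000 = 0.177 TB

0.177 TB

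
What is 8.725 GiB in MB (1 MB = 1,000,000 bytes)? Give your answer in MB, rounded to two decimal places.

8.725 GiB = 8.725 × 2^30 bytes = 9,368,397,414.4 bytes
1 MB = 1,000,000 bytes
9,368,397,414.4 / 1,000,000 = 9,368.40 MB

9,368.40 MB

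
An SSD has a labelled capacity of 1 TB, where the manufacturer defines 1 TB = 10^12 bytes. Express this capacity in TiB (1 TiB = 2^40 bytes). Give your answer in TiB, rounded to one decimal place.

0.9 TiB

1 TB = 1 × 10^12 bytes = 1,000,000,000,000 bytes
1 TiB = 1,099,511,627,776 bytes
1,000,000,000,000 / 1,099,511,627,776 = 0.9 TiB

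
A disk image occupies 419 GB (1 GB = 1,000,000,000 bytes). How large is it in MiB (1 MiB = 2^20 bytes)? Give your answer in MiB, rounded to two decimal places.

399,589.54 MiB

419 GB = 419 × 10^9 bytes = 419,000,000,000 bytes
1 MiB = 2^20 bytes = 1,048,576 bytes
419,000,000,000 / 1,048,576 = 399,589.54 MiB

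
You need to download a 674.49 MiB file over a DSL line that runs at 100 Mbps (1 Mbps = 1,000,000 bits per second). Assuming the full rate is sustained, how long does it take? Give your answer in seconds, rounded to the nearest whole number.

674.49 MiB = 707,254,026.24 bytes = 5,658,032,209.92 bits
100 Mbps = 100,000,000 bits/s
time = 5,658,032,209.92 / 100,000,000 = 57 s

57 seconds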